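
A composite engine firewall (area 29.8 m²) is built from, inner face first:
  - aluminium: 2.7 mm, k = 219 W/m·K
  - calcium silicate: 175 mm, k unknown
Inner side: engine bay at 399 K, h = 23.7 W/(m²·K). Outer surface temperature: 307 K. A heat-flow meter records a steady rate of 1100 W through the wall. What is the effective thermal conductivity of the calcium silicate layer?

k ≈ 0.0714 W/(m·K)

Treating each layer as a thermal resistance in series:
R_inner film = 1/(h_i·A) = 1/(23.7×29.8) = 0.001416 K/W
R_aluminium = L/(kA) = 0.0027/(219×29.8) = 4.137×10^-7 K/W
Sum of known resistances R_other = 0.001416 K/W
Total R = ΔT/Q = 92/1100 = 0.08364 K/W
R_calcium silicate = R_total − R_other = 0.08222 K/W
k = L/(R·A) = 0.175/(0.08222×29.8)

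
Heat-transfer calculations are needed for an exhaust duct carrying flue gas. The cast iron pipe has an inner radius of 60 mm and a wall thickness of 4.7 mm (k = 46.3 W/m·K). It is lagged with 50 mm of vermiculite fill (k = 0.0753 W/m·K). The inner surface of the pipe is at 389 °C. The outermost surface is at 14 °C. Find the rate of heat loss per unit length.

q′ ≈ 310 W/m

Per-layer cylindrical resistances, series-summed:
R_cast iron pipe wall = ln(64.7/60)/(2π×46.3×1) = 2.592×10^-4 K/W
R_vermiculite fill = ln(114.7/64.7)/(2π×0.0753×1) = 1.21 K/W
R_total = 1.21 K/W
Q = ΔT/R_total = 375/1.21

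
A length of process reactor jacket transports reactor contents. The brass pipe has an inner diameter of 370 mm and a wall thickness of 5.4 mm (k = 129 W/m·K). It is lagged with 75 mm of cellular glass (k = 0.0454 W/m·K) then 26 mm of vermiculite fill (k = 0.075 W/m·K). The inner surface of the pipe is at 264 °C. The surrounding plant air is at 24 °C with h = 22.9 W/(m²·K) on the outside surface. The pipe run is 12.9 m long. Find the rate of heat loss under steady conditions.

Q ≈ 2230 W

Treating each annulus and film as a series resistance:
R_brass pipe wall = ln(190.4/185)/(2π×129×12.9) = 2.752×10^-6 K/W
R_cellular glass = ln(265.4/190.4)/(2π×0.0454×12.9) = 0.09025 K/W
R_vermiculite fill = ln(291.4/265.4)/(2π×0.075×12.9) = 0.01537 K/W
R_outer film = 1/(h_o·2πr_oL) = 1/(22.9×2π×0.2914×12.9) = 0.001849 K/W
R_total = 0.1075 K/W
Q = ΔT/R_total = 240/0.1075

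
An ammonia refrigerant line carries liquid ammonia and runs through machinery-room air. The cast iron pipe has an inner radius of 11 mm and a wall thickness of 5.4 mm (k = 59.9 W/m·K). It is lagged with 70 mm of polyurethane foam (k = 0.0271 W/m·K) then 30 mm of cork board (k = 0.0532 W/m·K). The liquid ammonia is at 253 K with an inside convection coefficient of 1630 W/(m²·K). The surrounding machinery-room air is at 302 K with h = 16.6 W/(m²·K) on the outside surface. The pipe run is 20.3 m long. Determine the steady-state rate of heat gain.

Q ≈ 92.6 W

Treating each annulus and film as a series resistance:
R_inner film = 1/(h_i·2πr₁L) = 1/(1630×2π×0.011×20.3) = 4.373×10^-4 K/W
R_cast iron pipe wall = ln(16.4/11)/(2π×59.9×20.3) = 5.227×10^-5 K/W
R_polyurethane foam = ln(86.4/16.4)/(2π×0.0271×20.3) = 0.4807 K/W
R_cork board = ln(116.4/86.4)/(2π×0.0532×20.3) = 0.04392 K/W
R_outer film = 1/(h_o·2πr_oL) = 1/(16.6×2π×0.1164×20.3) = 0.004058 K/W
R_total = 0.5292 K/W
Q = ΔT/R_total = 49/0.5292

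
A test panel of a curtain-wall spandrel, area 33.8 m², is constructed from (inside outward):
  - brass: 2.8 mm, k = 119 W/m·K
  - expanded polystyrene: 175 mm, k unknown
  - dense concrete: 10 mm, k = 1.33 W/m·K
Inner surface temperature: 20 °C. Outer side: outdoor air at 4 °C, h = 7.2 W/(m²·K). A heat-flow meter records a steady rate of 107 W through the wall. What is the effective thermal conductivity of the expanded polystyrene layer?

Thermal resistances in series:
R_brass = L/(kA) = 0.0028/(119×33.8) = 6.961×10^-7 K/W
R_dense concrete = L/(kA) = 0.01/(1.33×33.8) = 2.224×10^-4 K/W
R_outer film = 1/(h_o·A) = 1/(7.2×33.8) = 0.004109 K/W
Sum of known resistances R_other = 0.004332 K/W
Total R = ΔT/Q = 16/107 = 0.1495 K/W
R_expanded polystyrene = R_total − R_other = 0.1452 K/W
k = L/(R·A) = 0.175/(0.1452×33.8)

k ≈ 0.0357 W/(m·K)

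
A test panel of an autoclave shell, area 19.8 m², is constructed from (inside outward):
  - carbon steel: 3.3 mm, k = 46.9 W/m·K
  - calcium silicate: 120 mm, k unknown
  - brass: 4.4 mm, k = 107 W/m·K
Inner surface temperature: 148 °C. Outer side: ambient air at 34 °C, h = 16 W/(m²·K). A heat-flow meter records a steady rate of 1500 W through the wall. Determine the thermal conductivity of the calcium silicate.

k ≈ 0.0832 W/(m·K)

Treating each layer as a thermal resistance in series:
R_carbon steel = L/(kA) = 0.0033/(46.9×19.8) = 3.554×10^-6 K/W
R_brass = L/(kA) = 0.0044/(107×19.8) = 2.077×10^-6 K/W
R_outer film = 1/(h_o·A) = 1/(16×19.8) = 0.003157 K/W
Sum of known resistances R_other = 0.003162 K/W
Total R = ΔT/Q = 114/1500 = 0.076 K/W
R_calcium silicate = R_total − R_other = 0.07284 K/W
k = L/(R·A) = 0.12/(0.07284×19.8)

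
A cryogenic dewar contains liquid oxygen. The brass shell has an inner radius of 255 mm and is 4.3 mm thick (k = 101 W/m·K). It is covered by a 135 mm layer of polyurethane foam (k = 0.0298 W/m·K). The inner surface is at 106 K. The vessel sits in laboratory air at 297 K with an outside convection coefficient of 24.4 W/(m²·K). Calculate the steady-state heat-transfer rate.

Q ≈ 53.8 W

For a spherical shell R = (1/r₁ − 1/r₂)/(4πk); film R = 1/(h·4πr²). In series:
R_brass shell = (1/0.255 − 1/0.2593)/(4π×101) = 5.124×10^-5 K/W
R_polyurethane foam = (1/0.2593 − 1/0.3943)/(4π×0.0298) = 3.526 K/W
R_outer film = 1/(h·4πr_o²) = 1/(24.4×4π×0.3943²) = 0.02098 K/W
R_total = 3.547 K/W
Q = ΔT/R_total = 191/3.547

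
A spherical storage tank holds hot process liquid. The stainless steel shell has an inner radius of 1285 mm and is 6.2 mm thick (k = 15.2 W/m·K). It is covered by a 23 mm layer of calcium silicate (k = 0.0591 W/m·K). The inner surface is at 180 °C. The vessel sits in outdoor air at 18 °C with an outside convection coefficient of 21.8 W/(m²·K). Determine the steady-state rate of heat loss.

Radial (spherical) resistances in series:
R_stainless steel shell = (1/1.285 − 1/1.2912)/(4π×15.2) = 1.956×10^-5 K/W
R_calcium silicate = (1/1.2912 − 1/1.3142)/(4π×0.0591) = 0.01825 K/W
R_outer film = 1/(h·4πr_o²) = 1/(21.8×4π×1.3142²) = 0.002114 K/W
R_total = 0.02038 K/W
Q = ΔT/R_total = 162/0.02038

Q ≈ 7950 W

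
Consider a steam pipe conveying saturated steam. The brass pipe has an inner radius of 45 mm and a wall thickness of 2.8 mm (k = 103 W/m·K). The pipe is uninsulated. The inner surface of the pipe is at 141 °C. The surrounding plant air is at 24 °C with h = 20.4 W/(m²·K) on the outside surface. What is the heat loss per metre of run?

Cylindrical conduction, so R = ln(r₂/r₁)/(2πkL) per layer, in series:
R_brass pipe wall = ln(47.8/45)/(2π×103×1) = 9.327×10^-5 K/W
R_outer film = 1/(h_o·2πr_oL) = 1/(20.4×2π×0.0478×1) = 0.1632 K/W
R_total = 0.1633 K/W
Q = ΔT/R_total = 117/0.1633

q′ ≈ 716 W/m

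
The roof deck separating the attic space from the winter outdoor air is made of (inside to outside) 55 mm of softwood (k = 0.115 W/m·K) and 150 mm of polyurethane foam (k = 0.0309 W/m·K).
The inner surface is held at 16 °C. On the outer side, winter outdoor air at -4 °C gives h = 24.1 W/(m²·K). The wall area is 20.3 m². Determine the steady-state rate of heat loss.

Thermal resistances in series:
R_softwood = L/(kA) = 0.055/(0.115×20.3) = 0.02356 K/W
R_polyurethane foam = L/(kA) = 0.15/(0.0309×20.3) = 0.2391 K/W
R_outer film = 1/(h_o·A) = 1/(24.1×20.3) = 0.002044 K/W
R_total = 0.2647 K/W
Q = ΔT / R_total = 20 / 0.2647

Q ≈ 75.5 W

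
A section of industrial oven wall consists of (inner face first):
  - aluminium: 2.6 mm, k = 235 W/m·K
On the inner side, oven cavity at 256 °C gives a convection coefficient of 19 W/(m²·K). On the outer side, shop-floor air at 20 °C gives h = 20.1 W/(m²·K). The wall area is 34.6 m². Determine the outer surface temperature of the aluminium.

Thermal resistances in series:
R_inner film = 1/(h_i·A) = 1/(19×34.6) = 0.001521 K/W
R_aluminium = L/(kA) = 0.0026/(235×34.6) = 3.198×10^-7 K/W
R_outer film = 1/(h_o·A) = 1/(20.1×34.6) = 0.001438 K/W
R_total = 0.002959 K/W;  Q = ΔT/R_total = 236/0.002959 = 79750 W
T_interface = T_inner − Q·ΣR(inner→interface) = 256 − 79700×0.001521

T ≈ 135 °C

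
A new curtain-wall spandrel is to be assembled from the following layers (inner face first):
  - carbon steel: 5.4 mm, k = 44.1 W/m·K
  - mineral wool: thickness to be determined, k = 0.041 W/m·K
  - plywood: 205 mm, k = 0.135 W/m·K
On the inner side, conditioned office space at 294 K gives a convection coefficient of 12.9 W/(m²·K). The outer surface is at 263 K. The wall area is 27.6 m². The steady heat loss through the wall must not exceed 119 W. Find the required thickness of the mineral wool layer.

L ≈ 229 mm

Using the resistance-network approach (series):
R_inner film = 1/(h_i·A) = 1/(12.9×27.6) = 0.002809 K/W
R_carbon steel = L/(kA) = 0.0054/(44.1×27.6) = 4.437×10^-6 K/W
R_plywood = L/(kA) = 0.205/(0.135×27.6) = 0.05502 K/W
Sum of the known resistances R_other = 0.05783 K/W
Required total resistance R_tot = ΔT/Q_allow = 31/119 = 0.2605 K/W
R_mineral wool = R_tot − R_other = 0.2027 K/W
L = R·k·A = 0.2027×0.041×27.6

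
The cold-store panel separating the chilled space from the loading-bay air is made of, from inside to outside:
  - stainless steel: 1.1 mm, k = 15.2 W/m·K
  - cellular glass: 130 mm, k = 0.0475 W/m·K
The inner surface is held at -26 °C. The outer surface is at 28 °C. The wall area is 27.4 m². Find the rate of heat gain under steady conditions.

Q ≈ 541 W

Series thermal resistances:
R_stainless steel = L/(kA) = 0.0011/(15.2×27.4) = 2.641×10^-6 K/W
R_cellular glass = L/(kA) = 0.13/(0.0475×27.4) = 0.09988 K/W
R_total = 0.09989 K/W
Q = ΔT / R_total = 54 / 0.09989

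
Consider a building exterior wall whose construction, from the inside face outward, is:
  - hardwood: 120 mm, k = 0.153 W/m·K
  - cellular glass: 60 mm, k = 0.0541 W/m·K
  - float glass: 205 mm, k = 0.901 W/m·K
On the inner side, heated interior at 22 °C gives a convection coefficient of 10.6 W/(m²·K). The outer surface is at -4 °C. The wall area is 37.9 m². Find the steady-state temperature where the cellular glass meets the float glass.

Thermal resistances in series:
R_inner film = 1/(h_i·A) = 1/(10.6×37.9) = 0.002489 K/W
R_hardwood = L/(kA) = 0.12/(0.153×37.9) = 0.02069 K/W
R_cellular glass = L/(kA) = 0.06/(0.0541×37.9) = 0.02926 K/W
R_float glass = L/(kA) = 0.205/(0.901×37.9) = 0.006003 K/W
R_total = 0.05845 K/W;  Q = ΔT/R_total = 26/0.05845 = 444.8 W
T_interface = T_inner − Q·ΣR(inner→interface) = 22 − 445×0.05245

T ≈ -1.33 °C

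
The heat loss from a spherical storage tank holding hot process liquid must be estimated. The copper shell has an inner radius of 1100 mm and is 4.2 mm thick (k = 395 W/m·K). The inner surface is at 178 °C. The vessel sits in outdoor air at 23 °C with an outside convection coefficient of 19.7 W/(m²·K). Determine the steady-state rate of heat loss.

For a spherical shell R = (1/r₁ − 1/r₂)/(4πk); film R = 1/(h·4πr²). In series:
R_copper shell = (1/1.1 − 1/1.1042)/(4π×395) = 6.966×10^-7 K/W
R_outer film = 1/(h·4πr_o²) = 1/(19.7×4π×1.1042²) = 0.003313 K/W
R_total = 0.003314 K/W
Q = ΔT/R_total = 155/0.003314

Q ≈ 46800 W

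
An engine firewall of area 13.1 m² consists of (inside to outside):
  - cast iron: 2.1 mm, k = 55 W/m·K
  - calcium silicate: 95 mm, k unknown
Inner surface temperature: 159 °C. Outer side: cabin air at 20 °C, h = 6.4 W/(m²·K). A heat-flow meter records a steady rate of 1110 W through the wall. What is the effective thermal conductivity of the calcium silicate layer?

Series thermal resistances:
R_cast iron = L/(kA) = 0.0021/(55×13.1) = 2.915×10^-6 K/W
R_outer film = 1/(h_o·A) = 1/(6.4×13.1) = 0.01193 K/W
Sum of known resistances R_other = 0.01193 K/W
Total R = ΔT/Q = 139/1110 = 0.1252 K/W
R_calcium silicate = R_total − R_other = 0.1133 K/W
k = L/(R·A) = 0.095/(0.1133×13.1)

k ≈ 0.064 W/(m·K)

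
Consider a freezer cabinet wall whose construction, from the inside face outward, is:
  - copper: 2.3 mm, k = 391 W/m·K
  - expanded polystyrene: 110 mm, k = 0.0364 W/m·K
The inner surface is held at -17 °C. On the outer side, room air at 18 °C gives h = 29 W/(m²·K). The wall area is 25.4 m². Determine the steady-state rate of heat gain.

Q ≈ 291 W

Series thermal resistances:
R_copper = L/(kA) = 0.0023/(391×25.4) = 2.316×10^-7 K/W
R_expanded polystyrene = L/(kA) = 0.11/(0.0364×25.4) = 0.119 K/W
R_outer film = 1/(h_o·A) = 1/(29×25.4) = 0.001358 K/W
R_total = 0.1203 K/W
Q = ΔT / R_total = 35 / 0.1203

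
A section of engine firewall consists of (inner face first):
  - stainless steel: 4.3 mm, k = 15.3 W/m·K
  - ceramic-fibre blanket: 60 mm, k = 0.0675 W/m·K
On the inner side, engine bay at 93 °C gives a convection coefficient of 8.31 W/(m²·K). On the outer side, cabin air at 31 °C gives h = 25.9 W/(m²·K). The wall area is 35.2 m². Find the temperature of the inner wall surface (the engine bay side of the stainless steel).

Thermal resistances in series:
R_inner film = 1/(h_i·A) = 1/(8.31×35.2) = 0.003419 K/W
R_stainless steel = L/(kA) = 0.0043/(15.3×35.2) = 7.984×10^-6 K/W
R_ceramic-fibre blanket = L/(kA) = 0.06/(0.0675×35.2) = 0.02525 K/W
R_outer film = 1/(h_o·A) = 1/(25.9×35.2) = 0.001097 K/W
R_total = 0.02978 K/W;  Q = ΔT/R_total = 62/0.02978 = 2082 W
T_interface = T_inner − Q·ΣR(inner→interface) = 93 − 2080×0.003419

T ≈ 85.9 °C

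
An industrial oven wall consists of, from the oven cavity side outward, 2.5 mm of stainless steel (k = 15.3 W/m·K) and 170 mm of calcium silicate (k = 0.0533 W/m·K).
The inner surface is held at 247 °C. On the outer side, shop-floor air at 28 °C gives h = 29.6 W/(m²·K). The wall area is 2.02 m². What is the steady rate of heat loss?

Treating each layer as a thermal resistance in series:
R_stainless steel = L/(kA) = 0.0025/(15.3×2.02) = 8.089×10^-5 K/W
R_calcium silicate = L/(kA) = 0.17/(0.0533×2.02) = 1.579 K/W
R_outer film = 1/(h_o·A) = 1/(29.6×2.02) = 0.01672 K/W
R_total = 1.596 K/W
Q = ΔT / R_total = 219 / 1.596

Q ≈ 137 W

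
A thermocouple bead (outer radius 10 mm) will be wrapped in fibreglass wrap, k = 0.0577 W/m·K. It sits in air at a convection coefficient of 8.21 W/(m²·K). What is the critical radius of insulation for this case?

r_cr ≈ 14.1 mm

For a sphere r_cr = 2k/h = 2×0.0577/8.21
r_cr = 14.1 mm; since the bare radius (10 mm) is below r_cr, adding a thin layer of insulation will *increase* heat loss.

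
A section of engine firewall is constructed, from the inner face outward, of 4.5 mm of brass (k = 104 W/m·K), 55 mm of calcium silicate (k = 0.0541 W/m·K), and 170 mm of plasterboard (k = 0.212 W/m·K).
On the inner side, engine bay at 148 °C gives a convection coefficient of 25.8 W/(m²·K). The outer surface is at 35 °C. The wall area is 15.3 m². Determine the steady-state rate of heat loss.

Q ≈ 931 W

Series thermal resistances:
R_inner film = 1/(h_i·A) = 1/(25.8×15.3) = 0.002533 K/W
R_brass = L/(kA) = 0.0045/(104×15.3) = 2.828×10^-6 K/W
R_calcium silicate = L/(kA) = 0.055/(0.0541×15.3) = 0.06645 K/W
R_plasterboard = L/(kA) = 0.17/(0.212×15.3) = 0.05241 K/W
R_total = 0.1214 K/W
Q = ΔT / R_total = 113 / 0.1214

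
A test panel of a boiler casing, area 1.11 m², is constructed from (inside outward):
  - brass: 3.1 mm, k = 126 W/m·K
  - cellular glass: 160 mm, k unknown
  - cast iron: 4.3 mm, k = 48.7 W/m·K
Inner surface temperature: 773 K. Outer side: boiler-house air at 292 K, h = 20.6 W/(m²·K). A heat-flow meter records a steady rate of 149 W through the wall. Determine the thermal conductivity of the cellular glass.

k ≈ 0.0453 W/(m·K)

Treating each layer as a thermal resistance in series:
R_brass = L/(kA) = 0.0031/(126×1.11) = 2.217×10^-5 K/W
R_cast iron = L/(kA) = 0.0043/(48.7×1.11) = 7.955×10^-5 K/W
R_outer film = 1/(h_o·A) = 1/(20.6×1.11) = 0.04373 K/W
Sum of known resistances R_other = 0.04383 K/W
Total R = ΔT/Q = 481/149 = 3.228 K/W
R_cellular glass = R_total − R_other = 3.184 K/W
k = L/(R·A) = 0.16/(3.184×1.11)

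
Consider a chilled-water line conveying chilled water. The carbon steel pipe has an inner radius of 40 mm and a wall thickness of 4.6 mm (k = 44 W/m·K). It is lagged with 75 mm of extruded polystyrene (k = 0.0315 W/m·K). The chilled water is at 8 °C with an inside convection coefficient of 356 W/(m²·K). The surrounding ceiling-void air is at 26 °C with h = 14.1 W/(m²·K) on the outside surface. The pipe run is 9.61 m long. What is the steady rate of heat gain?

Q ≈ 34 W

Radial resistances (cylindrical: R_cond = ln(r_o/r_i)/(2πkL), R_conv = 1/(h·2πrL)):
R_inner film = 1/(h_i·2πr₁L) = 1/(356×2π×0.04×9.61) = 0.001163 K/W
R_carbon steel pipe wall = ln(44.6/40)/(2π×44×9.61) = 4.097×10^-5 K/W
R_extruded polystyrene = ln(119.6/44.6)/(2π×0.0315×9.61) = 0.5186 K/W
R_outer film = 1/(h_o·2πr_oL) = 1/(14.1×2π×0.1196×9.61) = 0.009821 K/W
R_total = 0.5296 K/W
Q = ΔT/R_total = 18/0.5296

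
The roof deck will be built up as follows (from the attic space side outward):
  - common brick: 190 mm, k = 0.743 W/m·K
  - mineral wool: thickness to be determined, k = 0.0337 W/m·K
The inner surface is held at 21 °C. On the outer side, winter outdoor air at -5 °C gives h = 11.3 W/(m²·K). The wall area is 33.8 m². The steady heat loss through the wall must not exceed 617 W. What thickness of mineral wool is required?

Using the resistance-network approach (series):
R_common brick = L/(kA) = 0.19/(0.743×33.8) = 0.007566 K/W
R_outer film = 1/(h_o·A) = 1/(11.3×33.8) = 0.002618 K/W
Sum of the known resistances R_other = 0.01018 K/W
Required total resistance R_tot = ΔT/Q_allow = 26/617 = 0.04214 K/W
R_mineral wool = R_tot − R_other = 0.03196 K/W
L = R·k·A = 0.03196×0.0337×33.8

L ≈ 36.4 mm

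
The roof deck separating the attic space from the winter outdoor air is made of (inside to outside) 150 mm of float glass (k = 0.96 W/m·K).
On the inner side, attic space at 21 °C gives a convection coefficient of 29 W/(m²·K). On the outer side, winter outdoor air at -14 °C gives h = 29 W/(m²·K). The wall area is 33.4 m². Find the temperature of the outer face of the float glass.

Treating each layer as a thermal resistance in series:
R_inner film = 1/(h_i·A) = 1/(29×33.4) = 0.001032 K/W
R_float glass = L/(kA) = 0.15/(0.96×33.4) = 0.004678 K/W
R_outer film = 1/(h_o·A) = 1/(29×33.4) = 0.001032 K/W
R_total = 0.006743 K/W;  Q = ΔT/R_total = 35/0.006743 = 5191 W
T_interface = T_inner − Q·ΣR(inner→interface) = 21 − 5190×0.005711

T ≈ -8.64 °C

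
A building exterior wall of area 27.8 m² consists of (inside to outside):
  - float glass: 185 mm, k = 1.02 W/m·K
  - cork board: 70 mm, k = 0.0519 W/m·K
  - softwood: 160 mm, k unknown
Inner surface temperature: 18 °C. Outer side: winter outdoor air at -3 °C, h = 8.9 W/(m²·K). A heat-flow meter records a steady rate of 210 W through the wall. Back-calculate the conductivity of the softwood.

Treating each layer as a thermal resistance in series:
R_float glass = L/(kA) = 0.185/(1.02×27.8) = 0.006524 K/W
R_cork board = L/(kA) = 0.07/(0.0519×27.8) = 0.04852 K/W
R_outer film = 1/(h_o·A) = 1/(8.9×27.8) = 0.004042 K/W
Sum of known resistances R_other = 0.05908 K/W
Total R = ΔT/Q = 21/210 = 0.1 K/W
R_softwood = R_total − R_other = 0.04092 K/W
k = L/(R·A) = 0.16/(0.04092×27.8)

k ≈ 0.141 W/(m·K)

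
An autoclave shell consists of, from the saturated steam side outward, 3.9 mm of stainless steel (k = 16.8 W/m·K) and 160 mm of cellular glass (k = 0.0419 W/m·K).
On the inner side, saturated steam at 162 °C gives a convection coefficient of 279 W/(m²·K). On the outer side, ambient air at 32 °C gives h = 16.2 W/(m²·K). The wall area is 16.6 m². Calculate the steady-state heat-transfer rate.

Q ≈ 556 W

Treating each layer as a thermal resistance in series:
R_inner film = 1/(h_i·A) = 1/(279×16.6) = 2.159×10^-4 K/W
R_stainless steel = L/(kA) = 0.0039/(16.8×16.6) = 1.398×10^-5 K/W
R_cellular glass = L/(kA) = 0.16/(0.0419×16.6) = 0.23 K/W
R_outer film = 1/(h_o·A) = 1/(16.2×16.6) = 0.003719 K/W
R_total = 0.234 K/W
Q = ΔT / R_total = 130 / 0.234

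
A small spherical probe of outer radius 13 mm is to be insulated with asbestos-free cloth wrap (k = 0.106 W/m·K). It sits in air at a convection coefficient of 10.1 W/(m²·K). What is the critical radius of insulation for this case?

r_cr ≈ 21 mm

For a sphere r_cr = 2k/h = 2×0.106/10.1
r_cr = 21 mm; since the bare radius (13 mm) is below r_cr, adding a thin layer of insulation will *increase* heat loss.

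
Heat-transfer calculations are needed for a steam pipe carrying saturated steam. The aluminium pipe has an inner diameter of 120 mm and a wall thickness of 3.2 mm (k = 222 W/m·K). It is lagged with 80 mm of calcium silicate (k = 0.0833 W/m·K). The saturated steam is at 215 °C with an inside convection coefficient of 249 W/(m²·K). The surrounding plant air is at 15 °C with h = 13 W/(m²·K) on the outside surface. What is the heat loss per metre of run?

For a radial system each layer contributes R = ln(r_out/r_in)/(2πkL); films add R = 1/(hA).
R_inner film = 1/(h_i·2πr₁L) = 1/(249×2π×0.06×1) = 0.01065 K/W
R_aluminium pipe wall = ln(63.2/60)/(2π×222×1) = 3.725×10^-5 K/W
R_calcium silicate = ln(143.2/63.2)/(2π×0.0833×1) = 1.563 K/W
R_outer film = 1/(h_o·2πr_oL) = 1/(13×2π×0.1432×1) = 0.08549 K/W
R_total = 1.659 K/W
Q = ΔT/R_total = 200/1.659

q′ ≈ 121 W/m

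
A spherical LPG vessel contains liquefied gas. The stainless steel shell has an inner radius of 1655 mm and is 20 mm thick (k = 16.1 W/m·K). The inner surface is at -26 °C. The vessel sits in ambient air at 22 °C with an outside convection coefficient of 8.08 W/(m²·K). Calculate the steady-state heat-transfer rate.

Spherical conduction: R = (1/r_in − 1/r_out)/(4πk) per layer; series-sum.
R_stainless steel shell = (1/1.655 − 1/1.675)/(4π×16.1) = 3.566×10^-5 K/W
R_outer film = 1/(h·4πr_o²) = 1/(8.08×4π×1.675²) = 0.00351 K/W
R_total = 0.003546 K/W
Q = ΔT/R_total = 48/0.003546

Q ≈ 13500 W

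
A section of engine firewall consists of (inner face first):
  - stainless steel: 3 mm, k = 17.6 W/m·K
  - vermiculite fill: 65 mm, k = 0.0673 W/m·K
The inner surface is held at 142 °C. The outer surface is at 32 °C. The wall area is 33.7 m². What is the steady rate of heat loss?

Q ≈ 3840 W

Using the resistance-network approach (series):
R_stainless steel = L/(kA) = 0.003/(17.6×33.7) = 5.058×10^-6 K/W
R_vermiculite fill = L/(kA) = 0.065/(0.0673×33.7) = 0.02866 K/W
R_total = 0.02866 K/W
Q = ΔT / R_total = 110 / 0.02866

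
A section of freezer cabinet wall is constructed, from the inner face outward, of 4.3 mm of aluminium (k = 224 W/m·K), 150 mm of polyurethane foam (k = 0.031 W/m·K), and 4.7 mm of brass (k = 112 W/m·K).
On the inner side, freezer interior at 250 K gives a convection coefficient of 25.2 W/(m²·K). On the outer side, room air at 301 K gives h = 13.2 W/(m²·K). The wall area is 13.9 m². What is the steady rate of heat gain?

Using the resistance-network approach (series):
R_inner film = 1/(h_i·A) = 1/(25.2×13.9) = 0.002855 K/W
R_aluminium = L/(kA) = 0.0043/(224×13.9) = 1.381×10^-6 K/W
R_polyurethane foam = L/(kA) = 0.15/(0.031×13.9) = 0.3481 K/W
R_brass = L/(kA) = 0.0047/(112×13.9) = 3.019×10^-6 K/W
R_outer film = 1/(h_o·A) = 1/(13.2×13.9) = 0.00545 K/W
R_total = 0.3564 K/W
Q = ΔT / R_total = 51 / 0.3564

Q ≈ 143 W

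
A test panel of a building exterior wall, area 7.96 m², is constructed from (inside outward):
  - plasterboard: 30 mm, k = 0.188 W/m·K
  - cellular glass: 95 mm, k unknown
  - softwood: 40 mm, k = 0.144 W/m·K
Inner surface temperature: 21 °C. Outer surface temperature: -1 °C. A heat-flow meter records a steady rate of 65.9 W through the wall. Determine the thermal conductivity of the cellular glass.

Using the resistance-network approach (series):
R_plasterboard = L/(kA) = 0.03/(0.188×7.96) = 0.02005 K/W
R_softwood = L/(kA) = 0.04/(0.144×7.96) = 0.0349 K/W
Sum of known resistances R_other = 0.05494 K/W
Total R = ΔT/Q = 22/65.9 = 0.3338 K/W
R_cellular glass = R_total − R_other = 0.2789 K/W
k = L/(R·A) = 0.095/(0.2789×7.96)

k ≈ 0.0428 W/(m·K)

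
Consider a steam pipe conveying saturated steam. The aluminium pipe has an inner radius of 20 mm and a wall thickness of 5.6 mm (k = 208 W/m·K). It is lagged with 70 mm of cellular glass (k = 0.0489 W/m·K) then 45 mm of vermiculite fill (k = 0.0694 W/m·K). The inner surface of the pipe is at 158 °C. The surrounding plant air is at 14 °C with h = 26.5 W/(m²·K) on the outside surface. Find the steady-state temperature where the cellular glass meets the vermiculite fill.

T ≈ 39.6 °C

For a radial system each layer contributes R = ln(r_out/r_in)/(2πkL); films add R = 1/(hA).
R_aluminium pipe wall = ln(25.6/20)/(2π×208×1) = 1.889×10^-4 K/W
R_cellular glass = ln(95.6/25.6)/(2π×0.0489×1) = 4.288 K/W
R_vermiculite fill = ln(140.6/95.6)/(2π×0.0694×1) = 0.8846 K/W
R_outer film = 1/(h_o·2πr_oL) = 1/(26.5×2π×0.1406×1) = 0.04272 K/W
R_total = 5.216 K/W
Q = ΔT/R_total = 144/5.216
Q = 27.6 W/m
T_interface = T_inner − Q·ΣR(inner→interface) = 158 − 27.6×4.289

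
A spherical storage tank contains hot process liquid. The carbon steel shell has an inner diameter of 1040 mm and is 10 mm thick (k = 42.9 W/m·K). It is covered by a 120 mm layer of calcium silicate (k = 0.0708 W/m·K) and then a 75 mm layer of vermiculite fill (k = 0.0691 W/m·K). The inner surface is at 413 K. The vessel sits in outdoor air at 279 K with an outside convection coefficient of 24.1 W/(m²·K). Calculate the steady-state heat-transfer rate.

Q ≈ 231 W

For a spherical shell R = (1/r₁ − 1/r₂)/(4πk); film R = 1/(h·4πr²). In series:
R_carbon steel shell = (1/0.52 − 1/0.53)/(4π×42.9) = 6.731×10^-5 K/W
R_calcium silicate = (1/0.53 − 1/0.65)/(4π×0.0708) = 0.3915 K/W
R_vermiculite fill = (1/0.65 − 1/0.725)/(4π×0.0691) = 0.1833 K/W
R_outer film = 1/(h·4πr_o²) = 1/(24.1×4π×0.725²) = 0.006282 K/W
R_total = 0.5811 K/W
Q = ΔT/R_total = 134/0.5811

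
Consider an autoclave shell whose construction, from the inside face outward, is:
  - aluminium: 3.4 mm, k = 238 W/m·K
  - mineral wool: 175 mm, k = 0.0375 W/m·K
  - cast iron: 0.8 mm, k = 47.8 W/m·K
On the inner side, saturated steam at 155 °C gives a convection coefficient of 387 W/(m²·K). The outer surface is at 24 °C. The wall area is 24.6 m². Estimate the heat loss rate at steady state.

Model the wall as resistances in series:
R_inner film = 1/(h_i·A) = 1/(387×24.6) = 1.05×10^-4 K/W
R_aluminium = L/(kA) = 0.0034/(238×24.6) = 5.807×10^-7 K/W
R_mineral wool = L/(kA) = 0.175/(0.0375×24.6) = 0.1897 K/W
R_cast iron = L/(kA) = 0.0008/(47.8×24.6) = 6.803×10^-7 K/W
R_total = 0.1898 K/W
Q = ΔT / R_total = 131 / 0.1898

Q ≈ 690 W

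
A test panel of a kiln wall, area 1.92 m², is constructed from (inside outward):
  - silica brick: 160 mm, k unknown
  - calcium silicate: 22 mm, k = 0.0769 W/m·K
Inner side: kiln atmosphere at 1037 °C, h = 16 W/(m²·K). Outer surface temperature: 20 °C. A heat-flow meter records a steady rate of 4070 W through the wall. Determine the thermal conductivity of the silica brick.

k ≈ 1.22 W/(m·K)

Using the resistance-network approach (series):
R_inner film = 1/(h_i·A) = 1/(16×1.92) = 0.03255 K/W
R_calcium silicate = L/(kA) = 0.022/(0.0769×1.92) = 0.149 K/W
Sum of known resistances R_other = 0.1816 K/W
Total R = ΔT/Q = 1017/4070 = 0.2499 K/W
R_silica brick = R_total − R_other = 0.06832 K/W
k = L/(R·A) = 0.16/(0.06832×1.92)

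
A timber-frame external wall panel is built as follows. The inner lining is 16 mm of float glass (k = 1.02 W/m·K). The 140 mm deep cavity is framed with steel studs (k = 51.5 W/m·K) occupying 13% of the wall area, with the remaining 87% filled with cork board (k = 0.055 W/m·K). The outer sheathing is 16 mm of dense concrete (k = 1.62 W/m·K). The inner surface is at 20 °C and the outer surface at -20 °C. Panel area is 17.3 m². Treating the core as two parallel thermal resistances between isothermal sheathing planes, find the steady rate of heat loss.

Sheathing layers in series; stud and cavity paths in parallel between them.
R_inner = 0.016/(1.02×17.3) = 9.067×10^-4 K/W
R_stud  = 0.14/(51.5×0.13×17.3) = 0.001209 K/W
R_cav   = 0.14/(0.055×0.87×17.3) = 0.1691 K/W
1/R_core = 1/R_stud + 1/R_cav → R_core = 0.0012 K/W
R_outer = 0.016/(1.62×17.3) = 5.709×10^-4 K/W
R_total = 0.002678 K/W
Q = ΔT/R_total = 40/0.002678

Q ≈ 14900 W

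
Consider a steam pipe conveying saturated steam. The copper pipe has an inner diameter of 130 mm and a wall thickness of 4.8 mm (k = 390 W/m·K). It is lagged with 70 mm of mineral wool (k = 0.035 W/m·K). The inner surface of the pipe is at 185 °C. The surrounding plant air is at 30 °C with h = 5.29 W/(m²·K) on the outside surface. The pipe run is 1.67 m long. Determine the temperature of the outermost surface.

T ≈ 39.9 °C

Per-layer cylindrical resistances, series-summed:
R_copper pipe wall = ln(69.8/65)/(2π×390×1.67) = 1.741×10^-5 K/W
R_mineral wool = ln(139.8/69.8)/(2π×0.035×1.67) = 1.891 K/W
R_outer film = 1/(h_o·2πr_oL) = 1/(5.29×2π×0.1398×1.67) = 0.1289 K/W
R_total = 2.02 K/W
Q = ΔT/R_total = 155/2.02
Q = 76.7 W
T_interface = T_inner − Q·ΣR(inner→interface) = 185 − 76.7×1.891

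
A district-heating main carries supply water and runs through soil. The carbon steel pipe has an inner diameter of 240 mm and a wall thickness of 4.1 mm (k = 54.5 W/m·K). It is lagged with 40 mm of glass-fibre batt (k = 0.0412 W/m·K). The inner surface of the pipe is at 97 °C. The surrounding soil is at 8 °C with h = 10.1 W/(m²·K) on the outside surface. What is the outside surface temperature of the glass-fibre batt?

Radial resistances (cylindrical: R_cond = ln(r_o/r_i)/(2πkL), R_conv = 1/(h·2πrL)):
R_carbon steel pipe wall = ln(124.1/120)/(2π×54.5×1) = 9.811×10^-5 K/W
R_glass-fibre batt = ln(164.1/124.1)/(2π×0.0412×1) = 1.079 K/W
R_outer film = 1/(h_o·2πr_oL) = 1/(10.1×2π×0.1641×1) = 0.09603 K/W
R_total = 1.175 K/W
Q = ΔT/R_total = 89/1.175
Q = 75.7 W/m
T_interface = T_inner − Q·ΣR(inner→interface) = 97 − 75.7×1.079

T ≈ 15.3 °C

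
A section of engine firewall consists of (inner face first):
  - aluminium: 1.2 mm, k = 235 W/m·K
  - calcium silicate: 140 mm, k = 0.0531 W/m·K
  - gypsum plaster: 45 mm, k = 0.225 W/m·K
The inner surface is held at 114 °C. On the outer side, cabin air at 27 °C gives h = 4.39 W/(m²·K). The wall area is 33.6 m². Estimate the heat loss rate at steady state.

Thermal resistances in series:
R_aluminium = L/(kA) = 0.0012/(235×33.6) = 1.52×10^-7 K/W
R_calcium silicate = L/(kA) = 0.14/(0.0531×33.6) = 0.07847 K/W
R_gypsum plaster = L/(kA) = 0.045/(0.225×33.6) = 0.005952 K/W
R_outer film = 1/(h_o·A) = 1/(4.39×33.6) = 0.006779 K/W
R_total = 0.0912 K/W
Q = ΔT / R_total = 87 / 0.0912

Q ≈ 954 W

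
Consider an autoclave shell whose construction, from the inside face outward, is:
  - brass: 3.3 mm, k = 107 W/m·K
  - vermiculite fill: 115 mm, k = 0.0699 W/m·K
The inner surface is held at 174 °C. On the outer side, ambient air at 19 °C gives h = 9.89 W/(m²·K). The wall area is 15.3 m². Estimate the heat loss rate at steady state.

Q ≈ 1360 W

Treating each layer as a thermal resistance in series:
R_brass = L/(kA) = 0.0033/(107×15.3) = 2.016×10^-6 K/W
R_vermiculite fill = L/(kA) = 0.115/(0.0699×15.3) = 0.1075 K/W
R_outer film = 1/(h_o·A) = 1/(9.89×15.3) = 0.006609 K/W
R_total = 0.1141 K/W
Q = ΔT / R_total = 155 / 0.1141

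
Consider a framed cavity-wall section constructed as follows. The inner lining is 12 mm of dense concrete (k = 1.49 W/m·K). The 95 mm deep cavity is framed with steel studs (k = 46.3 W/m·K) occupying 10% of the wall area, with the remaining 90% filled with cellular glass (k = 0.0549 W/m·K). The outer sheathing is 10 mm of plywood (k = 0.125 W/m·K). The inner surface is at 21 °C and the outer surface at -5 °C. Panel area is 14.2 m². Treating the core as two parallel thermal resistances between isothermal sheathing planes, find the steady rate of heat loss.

Sheathing layers in series; stud and cavity paths in parallel between them.
R_inner = 0.012/(1.49×14.2) = 5.672×10^-4 K/W
R_stud  = 0.095/(46.3×0.1×14.2) = 0.001445 K/W
R_cav   = 0.095/(0.0549×0.9×14.2) = 0.1354 K/W
1/R_core = 1/R_stud + 1/R_cav → R_core = 0.00143 K/W
R_outer = 0.01/(0.125×14.2) = 0.005634 K/W
R_total = 0.007631 K/W
Q = ΔT/R_total = 26/0.007631

Q ≈ 3410 W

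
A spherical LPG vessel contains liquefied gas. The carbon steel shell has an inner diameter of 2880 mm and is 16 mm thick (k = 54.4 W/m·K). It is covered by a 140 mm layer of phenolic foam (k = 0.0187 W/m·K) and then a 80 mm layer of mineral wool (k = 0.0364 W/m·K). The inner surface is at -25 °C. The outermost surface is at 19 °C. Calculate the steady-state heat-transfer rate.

Q ≈ 137 W

Each spherical layer contributes R = (1/r_i − 1/r_o)/(4πk):
R_carbon steel shell = (1/1.44 − 1/1.456)/(4π×54.4) = 1.116×10^-5 K/W
R_phenolic foam = (1/1.456 − 1/1.596)/(4π×0.0187) = 0.2564 K/W
R_mineral wool = (1/1.596 − 1/1.676)/(4π×0.0364) = 0.06538 K/W
R_total = 0.3218 K/W
Q = ΔT/R_total = 44/0.3218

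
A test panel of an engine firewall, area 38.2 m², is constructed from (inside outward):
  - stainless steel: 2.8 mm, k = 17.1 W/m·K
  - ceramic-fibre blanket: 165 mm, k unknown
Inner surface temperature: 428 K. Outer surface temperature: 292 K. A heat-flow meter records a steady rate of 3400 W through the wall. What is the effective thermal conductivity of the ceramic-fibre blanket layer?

Treating each layer as a thermal resistance in series:
R_stainless steel = L/(kA) = 0.0028/(17.1×38.2) = 4.286×10^-6 K/W
Sum of known resistances R_other = 4.286×10^-6 K/W
Total R = ΔT/Q = 136/3400 = 0.04 K/W
R_ceramic-fibre blanket = R_total − R_other = 0.04 K/W
k = L/(R·A) = 0.165/(0.04×38.2)

k ≈ 0.108 W/(m·K)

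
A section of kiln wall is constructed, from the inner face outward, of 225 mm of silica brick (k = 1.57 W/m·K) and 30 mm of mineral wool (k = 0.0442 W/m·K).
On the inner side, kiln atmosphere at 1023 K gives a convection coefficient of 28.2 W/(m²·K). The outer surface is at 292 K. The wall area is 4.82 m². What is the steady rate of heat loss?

Using the resistance-network approach (series):
R_inner film = 1/(h_i·A) = 1/(28.2×4.82) = 0.007357 K/W
R_silica brick = L/(kA) = 0.225/(1.57×4.82) = 0.02973 K/W
R_mineral wool = L/(kA) = 0.03/(0.0442×4.82) = 0.1408 K/W
R_total = 0.1779 K/W
Q = ΔT / R_total = 731 / 0.1779

Q ≈ 4110 W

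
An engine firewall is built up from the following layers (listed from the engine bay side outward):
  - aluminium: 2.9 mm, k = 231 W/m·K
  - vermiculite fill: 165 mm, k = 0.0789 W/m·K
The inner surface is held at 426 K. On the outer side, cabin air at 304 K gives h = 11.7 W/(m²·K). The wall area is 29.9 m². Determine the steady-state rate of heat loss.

Q ≈ 1680 W

Model the wall as resistances in series:
R_aluminium = L/(kA) = 0.0029/(231×29.9) = 4.199×10^-7 K/W
R_vermiculite fill = L/(kA) = 0.165/(0.0789×29.9) = 0.06994 K/W
R_outer film = 1/(h_o·A) = 1/(11.7×29.9) = 0.002859 K/W
R_total = 0.0728 K/W
Q = ΔT / R_total = 122 / 0.0728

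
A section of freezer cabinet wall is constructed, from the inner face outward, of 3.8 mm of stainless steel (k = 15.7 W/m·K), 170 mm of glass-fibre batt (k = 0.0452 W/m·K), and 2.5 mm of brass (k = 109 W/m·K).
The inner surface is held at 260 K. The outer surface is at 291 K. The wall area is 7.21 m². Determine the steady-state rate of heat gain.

Model the wall as resistances in series:
R_stainless steel = L/(kA) = 0.0038/(15.7×7.21) = 3.357×10^-5 K/W
R_glass-fibre batt = L/(kA) = 0.17/(0.0452×7.21) = 0.5216 K/W
R_brass = L/(kA) = 0.0025/(109×7.21) = 3.181×10^-6 K/W
R_total = 0.5217 K/W
Q = ΔT / R_total = 31 / 0.5217

Q ≈ 59.4 W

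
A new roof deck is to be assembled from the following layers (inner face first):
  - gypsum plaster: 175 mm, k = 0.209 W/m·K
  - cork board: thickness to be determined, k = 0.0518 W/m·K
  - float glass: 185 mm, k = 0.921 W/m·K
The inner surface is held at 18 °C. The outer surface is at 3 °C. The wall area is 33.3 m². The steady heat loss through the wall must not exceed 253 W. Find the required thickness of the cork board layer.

L ≈ 48.5 mm

Using the resistance-network approach (series):
R_gypsum plaster = L/(kA) = 0.175/(0.209×33.3) = 0.02514 K/W
R_float glass = L/(kA) = 0.185/(0.921×33.3) = 0.006032 K/W
Sum of the known resistances R_other = 0.03118 K/W
Required total resistance R_tot = ΔT/Q_allow = 15/253 = 0.05929 K/W
R_cork board = R_tot − R_other = 0.02811 K/W
L = R·k·A = 0.02811×0.0518×33.3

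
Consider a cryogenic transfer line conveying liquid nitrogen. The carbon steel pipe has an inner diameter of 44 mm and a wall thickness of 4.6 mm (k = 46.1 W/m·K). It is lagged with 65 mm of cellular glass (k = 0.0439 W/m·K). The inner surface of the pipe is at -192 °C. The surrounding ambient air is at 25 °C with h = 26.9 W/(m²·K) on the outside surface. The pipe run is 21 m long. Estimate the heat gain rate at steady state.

For a radial system each layer contributes R = ln(r_out/r_in)/(2πkL); films add R = 1/(hA).
R_carbon steel pipe wall = ln(26.6/22)/(2π×46.1×21) = 3.121×10^-5 K/W
R_cellular glass = ln(91.6/26.6)/(2π×0.0439×21) = 0.2135 K/W
R_outer film = 1/(h_o·2πr_oL) = 1/(26.9×2π×0.0916×21) = 0.003076 K/W
R_total = 0.2166 K/W
Q = ΔT/R_total = 217/0.2166

Q ≈ 1000 W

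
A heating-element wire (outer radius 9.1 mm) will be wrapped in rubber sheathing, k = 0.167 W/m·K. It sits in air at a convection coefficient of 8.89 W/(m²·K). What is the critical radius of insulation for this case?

For a cylinder r_cr = k/h = 0.167/8.89
r_cr = 18.8 mm; since the bare radius (9.1 mm) is below r_cr, adding a thin layer of insulation will *increase* heat loss.

r_cr ≈ 18.8 mm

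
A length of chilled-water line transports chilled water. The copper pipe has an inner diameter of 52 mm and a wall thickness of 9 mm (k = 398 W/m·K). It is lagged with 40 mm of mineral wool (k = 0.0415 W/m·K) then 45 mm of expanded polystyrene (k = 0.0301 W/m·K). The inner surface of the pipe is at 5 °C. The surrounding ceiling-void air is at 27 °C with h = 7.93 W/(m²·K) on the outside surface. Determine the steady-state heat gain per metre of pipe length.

Radial resistances (cylindrical: R_cond = ln(r_o/r_i)/(2πkL), R_conv = 1/(h·2πrL)):
R_copper pipe wall = ln(35/26)/(2π×398×1) = 1.189×10^-4 K/W
R_mineral wool = ln(75/35)/(2π×0.0415×1) = 2.923 K/W
R_expanded polystyrene = ln(120/75)/(2π×0.0301×1) = 2.485 K/W
R_outer film = 1/(h_o·2πr_oL) = 1/(7.93×2π×0.12×1) = 0.1672 K/W
R_total = 5.575 K/W
Q = ΔT/R_total = 22/5.575

q′ ≈ 3.95 W/m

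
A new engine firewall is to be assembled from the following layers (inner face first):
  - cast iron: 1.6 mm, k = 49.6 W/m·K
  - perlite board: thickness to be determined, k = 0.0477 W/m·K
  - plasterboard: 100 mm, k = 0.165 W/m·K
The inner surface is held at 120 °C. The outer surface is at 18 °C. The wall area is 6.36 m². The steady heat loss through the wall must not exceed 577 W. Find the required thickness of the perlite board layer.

L ≈ 24.7 mm

Model the wall as resistances in series:
R_cast iron = L/(kA) = 0.0016/(49.6×6.36) = 5.072×10^-6 K/W
R_plasterboard = L/(kA) = 0.1/(0.165×6.36) = 0.09529 K/W
Sum of the known resistances R_other = 0.0953 K/W
Required total resistance R_tot = ΔT/Q_allow = 102/577 = 0.1768 K/W
R_perlite board = R_tot − R_other = 0.08148 K/W
L = R·k·A = 0.08148×0.0477×6.36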